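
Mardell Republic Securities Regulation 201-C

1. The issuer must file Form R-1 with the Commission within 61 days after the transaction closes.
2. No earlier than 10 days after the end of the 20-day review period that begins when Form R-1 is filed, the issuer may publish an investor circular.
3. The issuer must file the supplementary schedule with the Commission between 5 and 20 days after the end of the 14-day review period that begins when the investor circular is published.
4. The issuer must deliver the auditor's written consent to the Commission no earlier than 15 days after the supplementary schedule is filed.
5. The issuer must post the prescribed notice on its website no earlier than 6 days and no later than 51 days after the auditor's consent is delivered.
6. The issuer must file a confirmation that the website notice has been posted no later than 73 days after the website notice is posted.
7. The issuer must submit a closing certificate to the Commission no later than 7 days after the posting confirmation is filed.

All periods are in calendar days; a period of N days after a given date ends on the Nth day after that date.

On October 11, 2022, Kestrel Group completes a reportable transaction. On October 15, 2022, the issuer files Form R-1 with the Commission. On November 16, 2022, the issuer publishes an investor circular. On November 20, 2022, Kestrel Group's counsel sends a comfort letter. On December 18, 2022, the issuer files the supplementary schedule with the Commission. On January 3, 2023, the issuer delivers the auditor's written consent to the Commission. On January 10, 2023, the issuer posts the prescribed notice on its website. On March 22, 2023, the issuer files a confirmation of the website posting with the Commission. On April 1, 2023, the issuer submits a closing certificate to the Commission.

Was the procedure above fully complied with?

No

Step 1 — counting 61 days from October 11, 2022 (when the transaction closes) gives a deadline of December 11, 2022; completed October 15, 2022, before the deadline.
Step 2 — must wait 10 days from November 4, 2022 (end of the 20-day review period, which began when Form R-1 is filed on October 15, 2022), so not before November 14, 2022; done November 16, 2022, after the minimum wait.
Step 3 — 5 and 20 days from November 30, 2022 (end of the 14-day review period, which began when the investor circular is published on November 16, 2022) are December 5, 2022 and December 20, 2022 respectively; done December 18, 2022 — within the window.
Step 4 — must wait 15 days from December 18, 2022 (when the supplementary schedule is filed), so not before January 2, 2023; done January 3, 2023, after the minimum wait.
Step 5 — 6 and 51 days from January 3, 2023 (when the auditor's consent is delivered) are January 9, 2023 and February 23, 2023 respectively; done January 10, 2023, which is between those dates.
Step 6 — counting 73 days from January 10, 2023 (when the website notice is posted) gives a deadline of March 24, 2023; March 22, 2023 is within that limit.
Step 7 — counting 7 days from March 22, 2023 (when the posting confirmation is filed) gives a deadline of March 29, 2023; April 1, 2023 misses that deadline by 3 days.
Later steps need not be reached.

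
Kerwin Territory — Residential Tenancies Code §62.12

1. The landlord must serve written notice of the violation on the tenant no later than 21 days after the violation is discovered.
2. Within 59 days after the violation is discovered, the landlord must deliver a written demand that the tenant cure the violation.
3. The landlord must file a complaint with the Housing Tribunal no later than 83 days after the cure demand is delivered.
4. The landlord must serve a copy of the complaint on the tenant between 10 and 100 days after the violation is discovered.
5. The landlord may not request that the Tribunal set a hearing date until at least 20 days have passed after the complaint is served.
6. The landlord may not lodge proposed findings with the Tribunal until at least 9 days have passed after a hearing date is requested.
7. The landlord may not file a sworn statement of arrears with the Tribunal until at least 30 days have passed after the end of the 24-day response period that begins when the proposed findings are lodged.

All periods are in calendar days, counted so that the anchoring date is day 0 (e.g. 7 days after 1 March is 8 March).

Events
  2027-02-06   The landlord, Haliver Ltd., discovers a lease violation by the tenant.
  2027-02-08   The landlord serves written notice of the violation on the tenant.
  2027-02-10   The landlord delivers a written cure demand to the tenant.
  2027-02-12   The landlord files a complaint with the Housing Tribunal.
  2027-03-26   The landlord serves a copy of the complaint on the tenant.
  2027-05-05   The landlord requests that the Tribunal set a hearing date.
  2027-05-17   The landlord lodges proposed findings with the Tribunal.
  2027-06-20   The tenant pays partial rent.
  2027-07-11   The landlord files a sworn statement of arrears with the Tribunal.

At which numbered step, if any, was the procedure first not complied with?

None — every step was satisfied

Step 1: 21 days after 2027-02-06 (when the violation is discovered) is 2027-02-27; completed 2027-02-08, before the deadline.
Step 2: 59 days after 2027-02-06 (when the violation is discovered) is 2027-04-06; completed 2027-02-10, before the deadline.
Step 3: 83 days after 2027-02-10 (when the cure demand is delivered) is 2027-05-04; completed 2027-02-12, before the deadline.
Step 4: the window is 10–100 days after 2027-02-06 (when the violation is discovered), so 2027-02-16 through 2027-05-17; done 2027-03-26 — within the window.
Step 5: the earliest permitted date is 20 days after 2027-03-26 (when the complaint is served), i.e. 2027-04-15; done 2027-05-05, after the minimum wait.
Step 6: the earliest permitted date is 9 days after 2027-05-05 (when a hearing date is requested), i.e. 2027-05-14; done 2027-05-17 — permitted.
Step 7: the earliest permitted date is 30 days after 2027-06-10 (end of the 24-day response period, which began when the proposed findings are lodged on 2027-05-17), i.e. 2027-07-10; done 2027-07-11 — permitted.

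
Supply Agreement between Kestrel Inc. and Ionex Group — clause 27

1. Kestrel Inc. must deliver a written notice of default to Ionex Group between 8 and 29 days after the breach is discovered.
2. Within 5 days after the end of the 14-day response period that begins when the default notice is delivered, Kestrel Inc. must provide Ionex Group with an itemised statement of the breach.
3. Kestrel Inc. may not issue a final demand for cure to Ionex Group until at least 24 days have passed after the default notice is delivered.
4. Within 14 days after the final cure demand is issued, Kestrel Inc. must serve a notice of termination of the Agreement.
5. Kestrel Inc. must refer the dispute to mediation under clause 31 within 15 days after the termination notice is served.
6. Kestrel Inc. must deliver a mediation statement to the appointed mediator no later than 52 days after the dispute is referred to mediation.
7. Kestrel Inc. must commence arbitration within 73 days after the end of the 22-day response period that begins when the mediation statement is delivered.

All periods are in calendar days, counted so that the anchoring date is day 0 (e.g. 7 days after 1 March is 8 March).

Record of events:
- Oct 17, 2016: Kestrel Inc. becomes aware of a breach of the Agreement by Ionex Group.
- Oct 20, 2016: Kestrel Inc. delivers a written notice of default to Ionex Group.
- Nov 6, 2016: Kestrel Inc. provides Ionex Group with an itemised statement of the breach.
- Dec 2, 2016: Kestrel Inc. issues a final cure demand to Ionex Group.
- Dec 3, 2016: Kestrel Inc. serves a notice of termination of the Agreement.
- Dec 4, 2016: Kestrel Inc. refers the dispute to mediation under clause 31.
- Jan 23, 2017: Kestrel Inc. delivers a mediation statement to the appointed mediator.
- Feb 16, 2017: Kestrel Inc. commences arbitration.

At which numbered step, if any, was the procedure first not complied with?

Step 1 — 8 and 29 days from Oct 17, 2016 (when the breach is discovered) are Oct 25, 2016 and Nov 15, 2016 respectively; done Oct 20, 2016 — 5 days before the window opened.

Step 1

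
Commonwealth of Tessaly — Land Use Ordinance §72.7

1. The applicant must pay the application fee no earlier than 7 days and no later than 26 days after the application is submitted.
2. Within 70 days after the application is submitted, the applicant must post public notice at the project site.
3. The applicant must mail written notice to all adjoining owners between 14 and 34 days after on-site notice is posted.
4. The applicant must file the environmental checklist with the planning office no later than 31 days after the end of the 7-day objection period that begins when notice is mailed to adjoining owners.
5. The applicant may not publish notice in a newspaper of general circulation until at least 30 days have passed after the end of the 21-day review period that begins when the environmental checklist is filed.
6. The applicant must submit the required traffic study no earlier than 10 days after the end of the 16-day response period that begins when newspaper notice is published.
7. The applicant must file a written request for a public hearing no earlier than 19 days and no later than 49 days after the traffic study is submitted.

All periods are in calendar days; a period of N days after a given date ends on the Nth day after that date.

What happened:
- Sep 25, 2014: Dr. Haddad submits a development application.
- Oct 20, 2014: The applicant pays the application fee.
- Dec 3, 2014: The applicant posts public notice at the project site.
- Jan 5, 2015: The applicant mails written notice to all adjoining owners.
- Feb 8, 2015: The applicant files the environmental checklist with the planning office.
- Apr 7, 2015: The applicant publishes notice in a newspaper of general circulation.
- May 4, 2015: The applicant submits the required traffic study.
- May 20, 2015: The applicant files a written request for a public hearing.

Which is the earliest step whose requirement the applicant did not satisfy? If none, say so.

(1) the permitted window runs from Sep 25, 2014 + 7 = Oct 2, 2014 to Sep 25, 2014 + 26 = Oct 21, 2014; done Oct 20, 2014 — within the window.
(2) due by Sep 25, 2014 + 70 days = Dec 4, 2014; Dec 3, 2014 is within that limit.
(3) the permitted window runs from Dec 3, 2014 + 14 = Dec 17, 2014 to Dec 3, 2014 + 34 = Jan 6, 2015; done Jan 5, 2015, which is between those dates.
(4) due by Jan 12, 2015 + 31 days = Feb 12, 2015; done Feb 8, 2015 — timely.
(5) permitted from Mar 1, 2015 + 30 days = Mar 31, 2015 onward; done Apr 7, 2015, after the minimum wait.
(6) permitted from Apr 23, 2015 + 10 days = May 3, 2015 onward; done May 4, 2015 — permitted.
(7) the permitted window runs from May 4, 2015 + 19 = May 23, 2015 to May 4, 2015 + 49 = Jun 22, 2015; done May 20, 2015 — 3 days before the window opened.

Step 7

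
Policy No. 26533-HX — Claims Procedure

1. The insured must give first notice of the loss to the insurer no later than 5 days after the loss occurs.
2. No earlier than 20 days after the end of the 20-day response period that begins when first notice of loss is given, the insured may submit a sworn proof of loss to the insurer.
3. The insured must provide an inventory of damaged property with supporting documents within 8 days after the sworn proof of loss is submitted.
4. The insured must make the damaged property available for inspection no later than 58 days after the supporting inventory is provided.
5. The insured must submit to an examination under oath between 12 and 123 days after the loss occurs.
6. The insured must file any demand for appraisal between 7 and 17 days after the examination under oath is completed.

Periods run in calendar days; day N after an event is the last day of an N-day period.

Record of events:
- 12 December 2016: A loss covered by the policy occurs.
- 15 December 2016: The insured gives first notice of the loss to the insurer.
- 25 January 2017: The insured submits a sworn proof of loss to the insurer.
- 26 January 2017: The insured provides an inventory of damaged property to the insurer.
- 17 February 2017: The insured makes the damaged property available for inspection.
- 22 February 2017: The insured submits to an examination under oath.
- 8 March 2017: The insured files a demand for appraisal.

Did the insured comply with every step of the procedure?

Yes

Step 1 — counting 5 days from 12 December 2016 (when the loss occurs) gives a deadline of 17 December 2016; completed 15 December 2016, before the deadline.
Step 2 — must wait 20 days from 4 January 2017 (end of the 20-day response period, which began when first notice of loss is given on 15 December 2016), so not before 24 January 2017; done 25 January 2017 — permitted.
Step 3 — counting 8 days from 25 January 2017 (when the sworn proof of loss is submitted) gives a deadline of 2 February 2017; done 26 January 2017 — timely.
Step 4 — counting 58 days from 26 January 2017 (when the supporting inventory is provided) gives a deadline of 25 March 2017; 17 February 2017 is within that limit.
Step 5 — 12 and 123 days from 12 December 2016 (when the loss occurs) are 24 December 2016 and 14 April 2017 respectively; done 22 February 2017 — within the window.
Step 6 — 7 and 17 days from 22 February 2017 (when the examination under oath is completed) are 1 March 2017 and 11 March 2017 respectively; done 8 March 2017, which is between those dates.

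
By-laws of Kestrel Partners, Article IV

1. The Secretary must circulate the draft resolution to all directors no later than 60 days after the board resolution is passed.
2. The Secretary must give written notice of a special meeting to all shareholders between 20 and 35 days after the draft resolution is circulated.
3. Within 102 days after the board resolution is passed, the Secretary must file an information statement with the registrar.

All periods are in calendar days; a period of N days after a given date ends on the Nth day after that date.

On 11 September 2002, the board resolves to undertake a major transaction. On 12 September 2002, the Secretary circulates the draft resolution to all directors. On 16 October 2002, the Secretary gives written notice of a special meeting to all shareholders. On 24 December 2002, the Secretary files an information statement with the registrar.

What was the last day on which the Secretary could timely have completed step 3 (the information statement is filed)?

Step 3 runs from 11 September 2002, when the board resolution is passed. 102 days after 11 September 2002 is 22 December 2002.

22 December 2002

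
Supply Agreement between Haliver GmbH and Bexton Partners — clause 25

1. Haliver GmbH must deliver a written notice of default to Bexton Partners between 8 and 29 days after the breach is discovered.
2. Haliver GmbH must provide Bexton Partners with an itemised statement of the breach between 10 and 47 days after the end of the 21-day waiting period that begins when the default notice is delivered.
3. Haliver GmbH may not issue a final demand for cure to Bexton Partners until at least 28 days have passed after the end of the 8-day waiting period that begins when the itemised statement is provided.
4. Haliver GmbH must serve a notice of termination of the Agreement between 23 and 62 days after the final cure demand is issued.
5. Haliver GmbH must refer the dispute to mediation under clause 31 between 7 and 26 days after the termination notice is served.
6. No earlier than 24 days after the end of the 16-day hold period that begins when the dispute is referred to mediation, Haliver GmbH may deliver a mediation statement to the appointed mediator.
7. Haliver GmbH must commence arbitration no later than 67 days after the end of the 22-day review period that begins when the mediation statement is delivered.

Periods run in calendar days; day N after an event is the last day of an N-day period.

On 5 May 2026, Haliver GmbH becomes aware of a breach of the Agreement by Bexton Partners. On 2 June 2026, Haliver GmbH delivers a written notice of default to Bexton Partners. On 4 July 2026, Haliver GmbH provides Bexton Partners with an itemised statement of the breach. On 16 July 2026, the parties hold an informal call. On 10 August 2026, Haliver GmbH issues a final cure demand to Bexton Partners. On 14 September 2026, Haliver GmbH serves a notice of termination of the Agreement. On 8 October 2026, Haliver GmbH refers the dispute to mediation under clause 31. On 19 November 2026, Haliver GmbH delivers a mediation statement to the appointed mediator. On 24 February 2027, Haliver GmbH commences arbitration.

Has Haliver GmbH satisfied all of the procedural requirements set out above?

Step 1: the window is 8–29 days after 5 May 2026 (when the breach is discovered), so 13 May 2026 through 3 June 2026; done 2 June 2026 — within the window.
Step 2: the window is 10–47 days after 23 June 2026 (end of the 21-day waiting period, which began when the default notice is delivered on 2 June 2026), so 3 July 2026 through 9 August 2026; done 4 July 2026 — within the window.
Step 3: the earliest permitted date is 28 days after 12 July 2026 (end of the 8-day waiting period, which began when the itemised statement is provided on 4 July 2026), i.e. 9 August 2026; 10 August 2026 is on or after that date.
Step 4: the window is 23–62 days after 10 August 2026 (when the final cure demand is issued), so 2 September 2026 through 11 October 2026; done 14 September 2026 — within the window.
Step 5: the window is 7–26 days after 14 September 2026 (when the termination notice is served), so 21 September 2026 through 10 October 2026; done 8 October 2026, which is between those dates.
Step 6: the earliest permitted date is 24 days after 24 October 2026 (end of the 16-day hold period, which began when the dispute is referred to mediation on 8 October 2026), i.e. 17 November 2026; done 19 November 2026 — permitted.
Step 7: 67 days after 11 December 2026 (end of the 22-day review period, which began when the mediation statement is delivered on 19 November 2026) is 16 February 2027; not done until 24 February 2027, 8 days after the deadline.

No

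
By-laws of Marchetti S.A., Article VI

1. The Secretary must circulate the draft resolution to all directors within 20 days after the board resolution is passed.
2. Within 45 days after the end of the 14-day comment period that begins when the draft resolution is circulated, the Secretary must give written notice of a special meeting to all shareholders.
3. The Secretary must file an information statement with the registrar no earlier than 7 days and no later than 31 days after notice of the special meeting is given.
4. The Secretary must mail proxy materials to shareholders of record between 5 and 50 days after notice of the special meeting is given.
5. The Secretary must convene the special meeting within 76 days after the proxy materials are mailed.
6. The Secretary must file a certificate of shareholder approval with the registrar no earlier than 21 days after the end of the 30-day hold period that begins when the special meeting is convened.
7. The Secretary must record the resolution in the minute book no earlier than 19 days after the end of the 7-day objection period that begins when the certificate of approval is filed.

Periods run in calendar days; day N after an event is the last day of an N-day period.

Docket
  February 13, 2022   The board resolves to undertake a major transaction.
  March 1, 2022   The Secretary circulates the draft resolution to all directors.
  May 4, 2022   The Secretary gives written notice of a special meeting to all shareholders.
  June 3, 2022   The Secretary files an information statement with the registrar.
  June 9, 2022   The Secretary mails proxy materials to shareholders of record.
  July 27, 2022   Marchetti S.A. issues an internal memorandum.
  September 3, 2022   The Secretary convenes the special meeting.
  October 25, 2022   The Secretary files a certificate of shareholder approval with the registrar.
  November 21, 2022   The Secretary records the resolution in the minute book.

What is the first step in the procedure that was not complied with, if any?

Step 1: 20 days after February 13, 2022 (when the board resolution is passed) is March 5, 2022; completed March 1, 2022, before the deadline.
Step 2: 45 days after March 15, 2022 (end of the 14-day comment period, which began when the draft resolution is circulated on March 1, 2022) is April 29, 2022; done May 4, 2022 — 5 days late.
No need to go further; step 2 was not satisfied.

Step 2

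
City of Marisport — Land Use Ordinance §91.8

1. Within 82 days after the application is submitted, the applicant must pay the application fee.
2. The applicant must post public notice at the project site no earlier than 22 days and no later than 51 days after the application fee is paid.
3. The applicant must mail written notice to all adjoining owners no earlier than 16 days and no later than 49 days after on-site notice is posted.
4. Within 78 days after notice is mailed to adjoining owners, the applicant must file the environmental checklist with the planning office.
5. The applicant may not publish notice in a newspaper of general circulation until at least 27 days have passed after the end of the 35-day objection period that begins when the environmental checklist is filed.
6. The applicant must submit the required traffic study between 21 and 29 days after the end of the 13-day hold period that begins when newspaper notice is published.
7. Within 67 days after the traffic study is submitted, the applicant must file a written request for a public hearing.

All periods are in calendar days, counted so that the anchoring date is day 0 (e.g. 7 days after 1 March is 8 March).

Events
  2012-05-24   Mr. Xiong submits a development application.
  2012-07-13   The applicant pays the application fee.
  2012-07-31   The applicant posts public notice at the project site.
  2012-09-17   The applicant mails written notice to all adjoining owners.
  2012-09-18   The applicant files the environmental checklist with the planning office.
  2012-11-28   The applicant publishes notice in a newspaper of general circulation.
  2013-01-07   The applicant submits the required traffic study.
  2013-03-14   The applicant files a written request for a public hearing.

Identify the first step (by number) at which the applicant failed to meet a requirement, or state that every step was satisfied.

Step 1: 82 days after 2012-05-24 (when the application is submitted) is 2012-08-14; done 2012-07-13 — timely.
Step 2: the window is 22–51 days after 2012-07-13 (when the application fee is paid), so 2012-08-04 through 2012-09-02; done 2012-07-31 — 4 days before the window opened.
The analysis stops there.

Step 2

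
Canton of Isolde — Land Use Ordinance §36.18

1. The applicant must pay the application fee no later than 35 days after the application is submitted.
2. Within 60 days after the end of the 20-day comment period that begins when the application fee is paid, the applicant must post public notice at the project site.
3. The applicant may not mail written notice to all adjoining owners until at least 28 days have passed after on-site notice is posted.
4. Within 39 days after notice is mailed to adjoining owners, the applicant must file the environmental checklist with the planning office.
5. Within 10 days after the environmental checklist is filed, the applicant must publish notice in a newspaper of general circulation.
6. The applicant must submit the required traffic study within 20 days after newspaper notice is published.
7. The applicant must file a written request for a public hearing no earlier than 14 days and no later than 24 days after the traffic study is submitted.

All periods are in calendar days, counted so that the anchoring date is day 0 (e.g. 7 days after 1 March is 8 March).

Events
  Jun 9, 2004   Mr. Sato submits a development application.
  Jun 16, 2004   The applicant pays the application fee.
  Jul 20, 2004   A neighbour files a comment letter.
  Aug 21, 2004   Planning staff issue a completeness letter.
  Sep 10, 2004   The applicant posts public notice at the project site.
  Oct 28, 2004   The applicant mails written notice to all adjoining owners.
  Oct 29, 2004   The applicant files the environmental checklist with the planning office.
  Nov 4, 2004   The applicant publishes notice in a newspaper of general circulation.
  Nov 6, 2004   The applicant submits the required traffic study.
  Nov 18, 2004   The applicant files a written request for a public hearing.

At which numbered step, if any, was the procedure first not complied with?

Step 1: 35 days after Jun 9, 2004 (when the application is submitted) is Jul 14, 2004; done Jun 16, 2004 — timely.
Step 2: 60 days after Jul 6, 2004 (end of the 20-day comment period, which began when the application fee is paid on Jun 16, 2004) is Sep 4, 2004; done Sep 10, 2004 — 6 days late.

Step 2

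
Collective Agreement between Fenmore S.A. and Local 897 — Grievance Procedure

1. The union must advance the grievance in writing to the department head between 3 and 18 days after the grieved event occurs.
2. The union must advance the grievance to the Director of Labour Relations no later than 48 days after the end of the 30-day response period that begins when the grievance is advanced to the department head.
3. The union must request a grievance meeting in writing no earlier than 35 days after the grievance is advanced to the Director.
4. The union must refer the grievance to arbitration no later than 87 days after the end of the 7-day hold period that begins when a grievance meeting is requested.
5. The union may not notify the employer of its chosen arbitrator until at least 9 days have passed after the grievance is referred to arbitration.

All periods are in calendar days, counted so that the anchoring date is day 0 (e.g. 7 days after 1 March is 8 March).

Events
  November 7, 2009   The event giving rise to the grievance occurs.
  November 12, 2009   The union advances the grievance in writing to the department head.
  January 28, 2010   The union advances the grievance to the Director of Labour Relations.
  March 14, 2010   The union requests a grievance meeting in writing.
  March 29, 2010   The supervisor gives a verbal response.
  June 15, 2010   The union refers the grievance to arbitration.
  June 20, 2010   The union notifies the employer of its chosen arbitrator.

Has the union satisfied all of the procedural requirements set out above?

No

Step 1: the window is 3–18 days after November 7, 2009 (when the grieved event occurs), so November 10, 2009 through November 25, 2009; November 12, 2009 falls inside that range.
Step 2: 48 days after December 12, 2009 (end of the 30-day response period, which began when the grievance is advanced to the department head on November 12, 2009) is January 29, 2010; done January 28, 2010 — timely.
Step 3: the earliest permitted date is 35 days after January 28, 2010 (when the grievance is advanced to the Director), i.e. March 4, 2010; done March 14, 2010, after the minimum wait.
Step 4: 87 days after March 21, 2010 (end of the 7-day hold period, which began when a grievance meeting is requested on March 14, 2010) is June 16, 2010; completed June 15, 2010, before the deadline.
Step 5: the earliest permitted date is 9 days after June 15, 2010 (when the grievance is referred to arbitration), i.e. June 24, 2010; done June 20, 2010 — 4 days too early.
That is the first point of non-compliance.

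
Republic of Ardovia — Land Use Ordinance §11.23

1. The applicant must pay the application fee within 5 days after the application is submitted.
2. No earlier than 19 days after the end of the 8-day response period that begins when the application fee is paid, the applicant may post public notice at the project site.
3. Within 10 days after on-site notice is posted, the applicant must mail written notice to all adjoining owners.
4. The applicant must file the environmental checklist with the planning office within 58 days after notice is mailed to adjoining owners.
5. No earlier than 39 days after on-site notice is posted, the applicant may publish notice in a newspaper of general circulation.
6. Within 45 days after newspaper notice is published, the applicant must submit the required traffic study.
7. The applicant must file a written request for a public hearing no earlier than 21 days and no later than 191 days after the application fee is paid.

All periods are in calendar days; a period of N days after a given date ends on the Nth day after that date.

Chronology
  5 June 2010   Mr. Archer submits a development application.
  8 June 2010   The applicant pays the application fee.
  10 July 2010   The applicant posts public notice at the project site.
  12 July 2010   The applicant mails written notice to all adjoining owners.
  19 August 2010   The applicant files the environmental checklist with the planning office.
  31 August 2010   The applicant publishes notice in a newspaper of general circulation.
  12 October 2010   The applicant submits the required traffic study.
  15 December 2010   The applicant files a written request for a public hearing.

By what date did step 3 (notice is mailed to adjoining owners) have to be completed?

Step 3 runs from 10 July 2010, when on-site notice is posted. 10 days after 10 July 2010 is 20 July 2010.

20 July 2010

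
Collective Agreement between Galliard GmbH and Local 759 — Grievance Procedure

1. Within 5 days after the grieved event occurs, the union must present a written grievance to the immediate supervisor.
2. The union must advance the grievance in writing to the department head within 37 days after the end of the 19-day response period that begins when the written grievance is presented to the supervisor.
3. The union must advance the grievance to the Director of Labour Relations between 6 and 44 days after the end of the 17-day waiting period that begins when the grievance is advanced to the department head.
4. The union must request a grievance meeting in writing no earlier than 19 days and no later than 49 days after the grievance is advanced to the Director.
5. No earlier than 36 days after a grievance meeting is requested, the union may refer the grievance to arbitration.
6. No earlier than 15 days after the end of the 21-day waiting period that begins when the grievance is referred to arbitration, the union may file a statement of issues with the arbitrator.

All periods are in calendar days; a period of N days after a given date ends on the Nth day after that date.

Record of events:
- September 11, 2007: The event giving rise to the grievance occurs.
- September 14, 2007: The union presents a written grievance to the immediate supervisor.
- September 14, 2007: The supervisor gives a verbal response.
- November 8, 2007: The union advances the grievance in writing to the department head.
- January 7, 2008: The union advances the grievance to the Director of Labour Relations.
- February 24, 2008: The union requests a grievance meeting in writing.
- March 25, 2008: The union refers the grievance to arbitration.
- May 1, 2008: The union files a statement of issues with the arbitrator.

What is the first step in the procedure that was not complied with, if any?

(1) due by September 11, 2007 + 5 days = September 16, 2007; September 14, 2007 is within that limit.
(2) due by October 3, 2007 + 37 days = November 9, 2007; completed November 8, 2007, before the deadline.
(3) the permitted window runs from November 25, 2007 + 6 = December 1, 2007 to November 25, 2007 + 44 = January 8, 2008; done January 7, 2008 — within the window.
(4) the permitted window runs from January 7, 2008 + 19 = January 26, 2008 to January 7, 2008 + 49 = February 25, 2008; February 24, 2008 falls inside that range.
(5) permitted from February 24, 2008 + 36 days = March 31, 2008 onward; done March 25, 2008 — 6 days too early.

Step 5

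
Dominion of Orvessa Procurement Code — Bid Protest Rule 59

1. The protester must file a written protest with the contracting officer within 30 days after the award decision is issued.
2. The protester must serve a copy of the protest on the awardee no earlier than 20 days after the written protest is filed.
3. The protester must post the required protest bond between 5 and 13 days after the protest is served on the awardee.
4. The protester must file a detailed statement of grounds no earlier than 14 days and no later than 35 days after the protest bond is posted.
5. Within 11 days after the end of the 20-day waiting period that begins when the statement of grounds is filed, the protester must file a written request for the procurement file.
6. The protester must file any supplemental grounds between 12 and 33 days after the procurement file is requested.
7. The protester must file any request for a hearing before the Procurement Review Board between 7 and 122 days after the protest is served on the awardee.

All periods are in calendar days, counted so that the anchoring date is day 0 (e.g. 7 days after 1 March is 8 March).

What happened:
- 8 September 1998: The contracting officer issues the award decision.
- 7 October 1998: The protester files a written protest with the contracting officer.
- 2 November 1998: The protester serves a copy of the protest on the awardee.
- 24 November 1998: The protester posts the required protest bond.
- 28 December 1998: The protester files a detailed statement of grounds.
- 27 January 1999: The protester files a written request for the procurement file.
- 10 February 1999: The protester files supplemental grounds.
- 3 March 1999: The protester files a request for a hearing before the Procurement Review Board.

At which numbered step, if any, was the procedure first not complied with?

Step 3

(1) due by 8 September 1998 + 30 days = 8 October 1998; 7 October 1998 is within that limit.
(2) permitted from 7 October 1998 + 20 days = 27 October 1998 onward; done 2 November 1998, after the minimum wait.
(3) the permitted window runs from 2 November 1998 + 5 = 7 November 1998 to 2 November 1998 + 13 = 15 November 1998; done 24 November 1998 — 9 days after the window closed.
That is the first point of non-compliance.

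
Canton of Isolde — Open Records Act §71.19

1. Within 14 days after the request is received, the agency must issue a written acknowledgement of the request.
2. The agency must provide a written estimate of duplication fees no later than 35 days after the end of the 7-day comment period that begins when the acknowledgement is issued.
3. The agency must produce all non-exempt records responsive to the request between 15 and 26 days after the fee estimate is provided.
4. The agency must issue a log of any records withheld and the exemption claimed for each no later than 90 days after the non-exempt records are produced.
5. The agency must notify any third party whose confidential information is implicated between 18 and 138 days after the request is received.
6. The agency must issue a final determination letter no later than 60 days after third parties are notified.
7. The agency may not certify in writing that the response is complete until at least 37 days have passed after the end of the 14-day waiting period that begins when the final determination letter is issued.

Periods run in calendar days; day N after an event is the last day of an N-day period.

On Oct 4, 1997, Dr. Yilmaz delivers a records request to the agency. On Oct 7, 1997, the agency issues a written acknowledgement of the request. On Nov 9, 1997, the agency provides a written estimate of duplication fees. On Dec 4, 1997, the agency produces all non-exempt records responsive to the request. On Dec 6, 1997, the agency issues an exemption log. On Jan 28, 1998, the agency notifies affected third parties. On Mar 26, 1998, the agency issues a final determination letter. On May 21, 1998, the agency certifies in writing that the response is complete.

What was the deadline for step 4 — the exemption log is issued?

Step 4 runs from Dec 4, 1997, when the non-exempt records are produced. 90 days after Dec 4, 1997 is Mar 4, 1998.

Mar 4, 1998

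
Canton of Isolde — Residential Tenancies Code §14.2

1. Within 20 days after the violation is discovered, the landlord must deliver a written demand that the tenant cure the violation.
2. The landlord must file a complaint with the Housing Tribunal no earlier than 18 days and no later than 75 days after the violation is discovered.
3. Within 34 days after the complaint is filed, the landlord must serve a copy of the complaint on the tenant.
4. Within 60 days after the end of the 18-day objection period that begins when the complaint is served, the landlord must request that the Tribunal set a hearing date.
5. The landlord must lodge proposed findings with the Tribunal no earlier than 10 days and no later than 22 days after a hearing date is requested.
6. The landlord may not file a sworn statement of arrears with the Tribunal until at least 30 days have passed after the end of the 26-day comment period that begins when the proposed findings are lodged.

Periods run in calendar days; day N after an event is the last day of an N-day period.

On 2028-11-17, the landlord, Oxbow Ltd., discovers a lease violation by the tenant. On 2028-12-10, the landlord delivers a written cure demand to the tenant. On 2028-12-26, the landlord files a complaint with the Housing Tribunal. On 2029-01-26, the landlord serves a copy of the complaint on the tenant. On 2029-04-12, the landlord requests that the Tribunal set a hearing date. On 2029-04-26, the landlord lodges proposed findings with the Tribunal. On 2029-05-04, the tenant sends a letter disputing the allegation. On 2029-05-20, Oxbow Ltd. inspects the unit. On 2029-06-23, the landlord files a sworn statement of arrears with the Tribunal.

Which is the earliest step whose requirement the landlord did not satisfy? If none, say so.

(1) due by 2028-11-17 + 20 days = 2028-12-07; not done until 2028-12-10, 3 days after the deadline.

Step 1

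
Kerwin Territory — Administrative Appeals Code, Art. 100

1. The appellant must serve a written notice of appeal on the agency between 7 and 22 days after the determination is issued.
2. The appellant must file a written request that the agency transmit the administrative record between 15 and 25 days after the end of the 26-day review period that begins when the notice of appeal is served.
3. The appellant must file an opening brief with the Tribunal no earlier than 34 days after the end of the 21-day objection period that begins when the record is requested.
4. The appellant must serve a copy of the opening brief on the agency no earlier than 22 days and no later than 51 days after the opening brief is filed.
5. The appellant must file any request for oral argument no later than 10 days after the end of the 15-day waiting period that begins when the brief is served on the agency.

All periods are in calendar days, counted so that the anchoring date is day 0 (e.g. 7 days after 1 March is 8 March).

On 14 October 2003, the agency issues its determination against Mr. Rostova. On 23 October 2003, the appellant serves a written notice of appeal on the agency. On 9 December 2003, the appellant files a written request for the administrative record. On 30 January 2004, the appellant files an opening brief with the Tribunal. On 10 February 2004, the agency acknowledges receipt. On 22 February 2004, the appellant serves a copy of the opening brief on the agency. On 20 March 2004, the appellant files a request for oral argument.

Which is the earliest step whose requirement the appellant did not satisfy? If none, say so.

Step 3

(1) the permitted window runs from 14 October 2003 + 7 = 21 October 2003 to 14 October 2003 + 22 = 5 November 2003; done 23 October 2003, which is between those dates.
(2) the permitted window runs from 18 November 2003 + 15 = 3 December 2003 to 18 November 2003 + 25 = 13 December 2003; done 9 December 2003, which is between those dates.
(3) permitted from 30 December 2003 + 34 days = 2 February 2004 onward; acted on 30 January 2004, 3 days prematurely.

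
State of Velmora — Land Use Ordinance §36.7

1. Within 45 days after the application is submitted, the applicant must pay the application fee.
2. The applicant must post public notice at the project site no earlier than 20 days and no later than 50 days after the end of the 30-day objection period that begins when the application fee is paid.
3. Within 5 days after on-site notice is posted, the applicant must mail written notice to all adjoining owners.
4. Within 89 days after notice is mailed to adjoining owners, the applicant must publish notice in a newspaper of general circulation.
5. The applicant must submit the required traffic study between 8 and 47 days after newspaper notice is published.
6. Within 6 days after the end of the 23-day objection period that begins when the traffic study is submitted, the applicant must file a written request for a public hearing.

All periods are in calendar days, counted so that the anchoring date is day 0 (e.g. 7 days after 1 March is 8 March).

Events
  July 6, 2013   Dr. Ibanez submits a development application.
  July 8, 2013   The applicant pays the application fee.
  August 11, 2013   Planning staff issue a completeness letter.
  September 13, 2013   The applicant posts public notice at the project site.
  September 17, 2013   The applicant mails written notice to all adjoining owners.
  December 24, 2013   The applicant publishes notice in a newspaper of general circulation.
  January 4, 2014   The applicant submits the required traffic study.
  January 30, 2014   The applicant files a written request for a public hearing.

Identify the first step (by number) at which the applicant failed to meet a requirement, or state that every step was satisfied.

Step 4

Step 1: 45 days after July 6, 2013 (when the application is submitted) is August 20, 2013; done July 8, 2013 — timely.
Step 2: the window is 20–50 days after August 7, 2013 (end of the 30-day objection period, which began when the application fee is paid on July 8, 2013), so August 27, 2013 through September 26, 2013; September 13, 2013 falls inside that range.
Step 3: 5 days after September 13, 2013 (when on-site notice is posted) is September 18, 2013; completed September 17, 2013, before the deadline.
Step 4: 89 days after September 17, 2013 (when notice is mailed to adjoining owners) is December 15, 2013; done December 24, 2013 — 9 days late.
No need to go further; step 4 was not satisfied.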